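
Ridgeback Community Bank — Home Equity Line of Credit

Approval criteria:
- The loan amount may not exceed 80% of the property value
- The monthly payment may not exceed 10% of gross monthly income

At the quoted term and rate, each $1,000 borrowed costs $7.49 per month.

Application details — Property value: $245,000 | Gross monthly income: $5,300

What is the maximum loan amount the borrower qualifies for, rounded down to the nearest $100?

$70,700

Payment cap: 10% × $5,300 = $530/month.
At $7.49 per $1,000, that supports 530/7.49 × 1,000 ≈ $70,761 → $70,700.
LTV cap: 80% × $245,000 = $196,000 → $196,000.
Binding constraint: payment-to-income.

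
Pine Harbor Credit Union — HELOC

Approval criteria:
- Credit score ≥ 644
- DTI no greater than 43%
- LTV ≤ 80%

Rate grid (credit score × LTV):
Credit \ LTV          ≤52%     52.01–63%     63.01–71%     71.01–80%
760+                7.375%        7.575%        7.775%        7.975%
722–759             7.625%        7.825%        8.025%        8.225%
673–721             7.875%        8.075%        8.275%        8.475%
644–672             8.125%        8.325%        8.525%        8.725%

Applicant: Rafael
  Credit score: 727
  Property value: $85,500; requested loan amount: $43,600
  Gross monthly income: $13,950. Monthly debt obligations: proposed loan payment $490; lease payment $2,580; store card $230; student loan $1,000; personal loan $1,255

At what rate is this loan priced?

7.625%

Credit score 727 ≥ 644; Total monthly debts = (490 + 2,580 + 230 + 1,000 + 1,255) = 5,555. DTI: 5,555 ÷ 13,950 = 39.8%, within the 43% cap
LTV = 43,600/85,500 = 51% ≤ 80%
Row: 727 falls in 722–759. Column: 51% falls in ≤52%. Rate = 7.625%.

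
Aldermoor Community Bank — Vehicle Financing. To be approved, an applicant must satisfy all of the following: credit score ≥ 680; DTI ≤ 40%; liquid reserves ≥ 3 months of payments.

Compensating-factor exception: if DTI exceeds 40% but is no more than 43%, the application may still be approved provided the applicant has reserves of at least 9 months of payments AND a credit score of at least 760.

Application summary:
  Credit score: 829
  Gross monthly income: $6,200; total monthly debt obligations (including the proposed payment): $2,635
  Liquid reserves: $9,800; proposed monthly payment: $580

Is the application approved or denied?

Approved

Credit score 829 ≥ 680 (meets base)
DTI: 2,635 ÷ 6,200 = 42.5%, over the 40% base limit.
Liquid reserves cover 9,800/580 = 16.9 months — ≥ 3 required
DTI 42.5% is within the 40%–43% exception band; checking compensating factors.
Override check — reserves: 16.9 mo (ok); score: 829 (ok).
Both override conditions satisfied; DTI exception granted.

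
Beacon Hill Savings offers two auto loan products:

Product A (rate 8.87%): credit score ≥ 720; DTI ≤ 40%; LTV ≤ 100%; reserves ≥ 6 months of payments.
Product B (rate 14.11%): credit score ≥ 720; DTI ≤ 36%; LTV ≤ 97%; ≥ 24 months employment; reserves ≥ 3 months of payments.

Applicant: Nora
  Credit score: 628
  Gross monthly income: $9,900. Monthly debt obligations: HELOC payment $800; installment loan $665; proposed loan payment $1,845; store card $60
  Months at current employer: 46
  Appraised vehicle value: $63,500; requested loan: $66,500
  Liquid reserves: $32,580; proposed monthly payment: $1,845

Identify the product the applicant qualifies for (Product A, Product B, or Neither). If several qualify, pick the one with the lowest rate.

Neither

Total debts = (800 + 665 + 1,845 + 60) = 3,370; DTI = 3,370/9,900 = 34%.
LTV = 66,500/63,500 = 104.7%.
Reserves = 32,580/1,845 = 17.7 months.
Product A: score 628 < 720; DTI 34% ≤ 40%; LTV 104.7% > 100%; reserves 17.7 ≥ 6 mo → does not qualify.
Product B: score 628 < 720; DTI 34% ≤ 36%; LTV 104.7% > 97%; employment 46 ≥ 24 mo; reserves 17.7 ≥ 3 mo → does not qualify.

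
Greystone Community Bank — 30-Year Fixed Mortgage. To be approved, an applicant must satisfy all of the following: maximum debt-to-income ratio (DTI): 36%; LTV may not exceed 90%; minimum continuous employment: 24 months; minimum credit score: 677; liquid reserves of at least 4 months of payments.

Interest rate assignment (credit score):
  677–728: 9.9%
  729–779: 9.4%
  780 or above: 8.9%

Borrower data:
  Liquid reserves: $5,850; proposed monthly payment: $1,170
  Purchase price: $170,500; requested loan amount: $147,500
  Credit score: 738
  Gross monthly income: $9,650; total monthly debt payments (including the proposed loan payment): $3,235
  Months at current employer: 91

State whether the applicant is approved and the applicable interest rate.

Credit score 738 ≥ 677 (meets minimum)
DTI = 3,235/9,650 = 33.5% ≤ 36%
LTV = 147,500/170,500 = 86.5% ≤ 90%
Employment 91 ≥ 24 months
Liquid reserves cover 5,850/1,170 = 5.0 months — ≥ 4 required
All requirements met. Score 738 falls in the 729–779 tier → 9.4%.

Approved at 9.4%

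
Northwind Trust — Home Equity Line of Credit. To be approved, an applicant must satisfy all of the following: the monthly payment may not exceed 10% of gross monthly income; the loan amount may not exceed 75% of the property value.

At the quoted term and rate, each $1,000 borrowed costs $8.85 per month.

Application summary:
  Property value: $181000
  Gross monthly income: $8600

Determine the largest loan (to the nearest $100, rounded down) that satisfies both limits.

Payment cap: 10% × $8,600 = $860/month.
At $8.85 per $1,000, that supports 860/8.85 × 1,000 ≈ $97,175 → $97,100.
LTV cap: 75% × $181,000 = $135,750 → $135,700.
Binding constraint: payment-to-income.

$97,100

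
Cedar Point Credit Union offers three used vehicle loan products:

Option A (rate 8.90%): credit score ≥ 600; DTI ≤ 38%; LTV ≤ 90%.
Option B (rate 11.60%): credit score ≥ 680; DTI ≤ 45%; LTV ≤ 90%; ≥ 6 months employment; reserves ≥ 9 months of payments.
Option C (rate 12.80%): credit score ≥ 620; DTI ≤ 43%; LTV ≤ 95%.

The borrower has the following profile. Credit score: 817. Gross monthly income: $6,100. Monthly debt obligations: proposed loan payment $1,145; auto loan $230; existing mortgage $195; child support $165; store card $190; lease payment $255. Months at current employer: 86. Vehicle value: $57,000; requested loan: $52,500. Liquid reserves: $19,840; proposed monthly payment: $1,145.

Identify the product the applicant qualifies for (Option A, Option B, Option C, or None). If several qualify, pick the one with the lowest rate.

Option C

Total debts = (1,145 + 230 + 195 + 165 + 190 + 255) = 2,180; DTI = 2,180/6,100 = 35.7%.
LTV = 52,500/57,000 = 92.1%.
Reserves = 19,840/1,145 = 17.3 months.
Option A: score 817 ≥ 600; DTI 35.7% ≤ 38%; LTV 92.1% > 90% → does not qualify.
Option B: score 817 ≥ 680; DTI 35.7% ≤ 45%; LTV 92.1% > 90%; employment 86 ≥ 6 mo; reserves 17.3 ≥ 9 mo → does not qualify.
Option C: score 817 ≥ 620; DTI 35.7% ≤ 43%; LTV 92.1% ≤ 95% → qualifies.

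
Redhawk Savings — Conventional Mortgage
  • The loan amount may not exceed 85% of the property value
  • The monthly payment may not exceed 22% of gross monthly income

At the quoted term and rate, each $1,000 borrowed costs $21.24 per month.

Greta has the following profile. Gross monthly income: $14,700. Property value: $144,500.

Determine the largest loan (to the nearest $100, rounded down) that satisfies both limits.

$122,800

Payment cap: 22% × $14,700 = $3,234/month.
At $21.24 per $1,000, that supports 3,234/21.24 × 1,000 ≈ $152,259 → $152,200.
LTV cap: 85% × $144,500 = $122,825 → $122,800.
Binding constraint: loan-to-value.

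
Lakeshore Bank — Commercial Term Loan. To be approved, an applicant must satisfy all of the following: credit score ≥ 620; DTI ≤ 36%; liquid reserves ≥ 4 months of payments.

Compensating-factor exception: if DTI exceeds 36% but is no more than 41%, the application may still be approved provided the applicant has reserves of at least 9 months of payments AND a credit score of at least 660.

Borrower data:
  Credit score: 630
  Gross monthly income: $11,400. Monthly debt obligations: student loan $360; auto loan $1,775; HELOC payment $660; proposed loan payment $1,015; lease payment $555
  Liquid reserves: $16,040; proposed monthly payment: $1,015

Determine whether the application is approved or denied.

Denied

Credit score 630 ≥ 620 (meets base)
Total debts = (360 + 1,775 + 660 + 1,015 + 555) = 4,365. DTI = 4,365/11,400 = 38.3% > 36% — standard DTI limit exceeded.
Liquid reserves cover 16,040/1,015 = 15.8 months — ≥ 4 required
38.3% falls in the override range (36%–41%), so the compensating-factor test applies.
Override check — reserves: 15.8 mo (ok); score: 630 (below 660).
Compensating-factor requirement not fully met.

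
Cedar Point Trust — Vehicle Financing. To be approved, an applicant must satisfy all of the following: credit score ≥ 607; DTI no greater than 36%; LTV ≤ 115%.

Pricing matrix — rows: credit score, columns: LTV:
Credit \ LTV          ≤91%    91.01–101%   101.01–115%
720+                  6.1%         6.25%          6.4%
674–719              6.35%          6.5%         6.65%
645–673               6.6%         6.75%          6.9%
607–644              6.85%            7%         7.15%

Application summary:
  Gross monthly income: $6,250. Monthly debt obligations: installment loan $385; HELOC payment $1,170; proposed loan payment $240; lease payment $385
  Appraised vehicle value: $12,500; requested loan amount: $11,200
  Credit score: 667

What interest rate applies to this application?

Credit score 667 ≥ 607; Total monthly debts = (385 + 1,170 + 240 + 385) = 2,180. Debt-to-income = 2,180/6,250 = 34.9% — meets 36% limit
Loan-to-value = 11,200/12,500 = 89.6% — pass (115% max)
Score 667 is in the 645–673 band; LTV 89.6% is in the ≤91% band → 6.6%.

6.6%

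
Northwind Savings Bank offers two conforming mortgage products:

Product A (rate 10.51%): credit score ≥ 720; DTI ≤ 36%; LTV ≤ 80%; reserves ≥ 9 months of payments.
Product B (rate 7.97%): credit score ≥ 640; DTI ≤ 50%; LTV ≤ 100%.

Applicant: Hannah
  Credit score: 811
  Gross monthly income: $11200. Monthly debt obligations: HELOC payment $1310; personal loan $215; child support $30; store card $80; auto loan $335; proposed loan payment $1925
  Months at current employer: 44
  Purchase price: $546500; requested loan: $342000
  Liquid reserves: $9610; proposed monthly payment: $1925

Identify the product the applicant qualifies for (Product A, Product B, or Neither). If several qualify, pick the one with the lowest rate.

Product B

Total debts = (1,310 + 215 + 30 + 80 + 335 + 1,925) = 3,895; DTI = 3,895/11,200 = 34.8%.
LTV = 342,000/546,500 = 62.6%.
Reserves = 9,610/1,925 = 5.0 months.
Product A: score 811 ≥ 720; DTI 34.8% ≤ 36%; LTV 62.6% ≤ 80%; reserves 5.0 < 9 mo → does not qualify.
Product B: score 811 ≥ 640; DTI 34.8% ≤ 50%; LTV 62.6% ≤ 100% → qualifies.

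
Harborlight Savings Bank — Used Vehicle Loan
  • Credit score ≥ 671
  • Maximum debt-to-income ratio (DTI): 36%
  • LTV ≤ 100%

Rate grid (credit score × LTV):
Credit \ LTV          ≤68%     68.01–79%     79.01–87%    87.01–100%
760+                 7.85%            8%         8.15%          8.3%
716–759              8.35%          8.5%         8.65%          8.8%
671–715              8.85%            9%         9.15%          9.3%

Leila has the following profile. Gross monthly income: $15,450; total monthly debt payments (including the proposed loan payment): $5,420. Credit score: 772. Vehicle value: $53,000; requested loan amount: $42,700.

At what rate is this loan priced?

Credit score 772 ≥ 671; DTI: 5,420 ÷ 15,450 = 35.1%, within the 36% cap
LTV = 42,700/53,000 = 80.6% ≤ 100%
Score 772 is in the 760+ band; LTV 80.6% is in the 79.01–87% band → 8.15%.

8.15%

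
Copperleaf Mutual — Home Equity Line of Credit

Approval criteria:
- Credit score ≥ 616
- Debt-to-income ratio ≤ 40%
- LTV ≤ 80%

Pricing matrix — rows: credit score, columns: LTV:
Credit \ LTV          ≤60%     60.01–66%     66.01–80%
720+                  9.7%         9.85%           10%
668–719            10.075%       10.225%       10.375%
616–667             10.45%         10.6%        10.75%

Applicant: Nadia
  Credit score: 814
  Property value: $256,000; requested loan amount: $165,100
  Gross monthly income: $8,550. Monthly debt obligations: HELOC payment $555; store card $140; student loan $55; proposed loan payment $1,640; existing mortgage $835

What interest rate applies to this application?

Credit score 814 ≥ 616; Total monthly debts = (555 + 140 + 55 + 1,640 + 835) = 3,225. Debt-to-income = 3,225/8,550 = 37.7% — meets 40% limit
LTV = 165,100/256,000 = 64.5% ≤ 80%
Credit 814 → row 720+; LTV 64.5% → column 60.01–66%. Grid cell → 9.85%.

9.85%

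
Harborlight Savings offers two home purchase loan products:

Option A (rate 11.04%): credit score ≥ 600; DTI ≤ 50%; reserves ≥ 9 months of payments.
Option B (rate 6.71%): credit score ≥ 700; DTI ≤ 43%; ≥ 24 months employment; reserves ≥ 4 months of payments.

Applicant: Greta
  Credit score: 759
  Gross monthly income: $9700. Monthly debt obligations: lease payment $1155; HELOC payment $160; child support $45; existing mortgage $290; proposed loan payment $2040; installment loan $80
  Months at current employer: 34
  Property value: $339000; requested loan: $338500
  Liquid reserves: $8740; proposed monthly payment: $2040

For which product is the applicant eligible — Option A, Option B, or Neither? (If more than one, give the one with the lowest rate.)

Option B

Total debts = (1,155 + 160 + 45 + 290 + 2,040 + 80) = 3,770; DTI = 3,770/9,700 = 38.9%.
LTV = 338,500/339,000 = 99.9%.
Reserves = 8,740/2,040 = 4.3 months.
Option A: score 759 ≥ 600; DTI 38.9% ≤ 50%; reserves 4.3 < 9 mo → does not qualify.
Option B: score 759 ≥ 700; DTI 38.9% ≤ 43%; employment 34 ≥ 24 mo; reserves 4.3 ≥ 4 mo → qualifies.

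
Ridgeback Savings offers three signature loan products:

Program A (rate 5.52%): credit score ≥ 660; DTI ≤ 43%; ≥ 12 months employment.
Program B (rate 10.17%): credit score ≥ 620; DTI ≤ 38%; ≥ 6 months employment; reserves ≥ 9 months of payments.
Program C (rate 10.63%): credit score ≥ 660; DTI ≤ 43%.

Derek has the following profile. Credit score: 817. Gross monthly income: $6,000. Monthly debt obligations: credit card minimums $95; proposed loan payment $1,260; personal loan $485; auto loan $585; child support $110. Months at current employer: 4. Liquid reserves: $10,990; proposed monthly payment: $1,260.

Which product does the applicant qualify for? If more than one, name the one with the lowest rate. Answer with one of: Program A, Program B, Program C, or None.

Program C

Total debts = (95 + 1,260 + 485 + 585 + 110) = 2,535; DTI = 2,535/6,000 = 42.2%.
Reserves = 10,990/1,260 = 8.7 months.
Program A: score 817 ≥ 660; DTI 42.2% ≤ 43%; employment 4 < 12 mo → does not qualify.
Program B: score 817 ≥ 620; DTI 42.2% > 38%; employment 4 < 6 mo; reserves 8.7 < 9 mo → does not qualify.
Program C: score 817 ≥ 660; DTI 42.2% ≤ 43% → qualifies.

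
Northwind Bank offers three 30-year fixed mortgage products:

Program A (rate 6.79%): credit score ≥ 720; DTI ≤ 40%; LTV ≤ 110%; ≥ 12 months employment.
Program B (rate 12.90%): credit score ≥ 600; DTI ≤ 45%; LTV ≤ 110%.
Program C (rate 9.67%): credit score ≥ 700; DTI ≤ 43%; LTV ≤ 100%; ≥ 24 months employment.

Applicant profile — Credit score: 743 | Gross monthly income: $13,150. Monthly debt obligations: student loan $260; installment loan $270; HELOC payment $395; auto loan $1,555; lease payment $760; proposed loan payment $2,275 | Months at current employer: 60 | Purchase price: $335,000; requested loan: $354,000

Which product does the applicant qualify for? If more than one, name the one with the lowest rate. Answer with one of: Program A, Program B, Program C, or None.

Total debts = (260 + 270 + 395 + 1,555 + 760 + 2,275) = 5,515; DTI = 5,515/13,150 = 41.9%.
LTV = 354,000/335,000 = 105.7%.
Program A: score 743 ≥ 720; DTI 41.9% > 40%; LTV 105.7% ≤ 110%; employment 60 ≥ 12 mo → does not qualify.
Program B: score 743 ≥ 600; DTI 41.9% ≤ 45%; LTV 105.7% ≤ 110% → qualifies.
Program C: score 743 ≥ 700; DTI 41.9% ≤ 43%; LTV 105.7% > 100%; employment 60 ≥ 24 mo → does not qualify.

Program B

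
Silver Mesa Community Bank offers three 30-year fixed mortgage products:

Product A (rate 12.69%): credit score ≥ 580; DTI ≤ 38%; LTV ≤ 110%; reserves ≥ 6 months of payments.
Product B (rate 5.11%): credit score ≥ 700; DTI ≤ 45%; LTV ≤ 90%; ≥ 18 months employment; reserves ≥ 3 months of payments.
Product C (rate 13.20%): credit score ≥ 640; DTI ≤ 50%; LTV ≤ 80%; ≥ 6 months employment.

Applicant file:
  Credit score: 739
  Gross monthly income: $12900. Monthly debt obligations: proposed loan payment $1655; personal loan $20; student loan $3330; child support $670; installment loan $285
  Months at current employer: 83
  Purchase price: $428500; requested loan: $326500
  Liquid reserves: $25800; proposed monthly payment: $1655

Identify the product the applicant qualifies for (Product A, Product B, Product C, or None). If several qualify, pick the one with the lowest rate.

Total debts = (1,655 + 20 + 3,330 + 670 + 285) = 5,960; DTI = 5,960/12,900 = 46.2%.
LTV = 326,500/428,500 = 76.2%.
Reserves = 25,800/1,655 = 15.6 months.
Product A: score 739 ≥ 580; DTI 46.2% > 38%; LTV 76.2% ≤ 110%; reserves 15.6 ≥ 6 mo → does not qualify.
Product B: score 739 ≥ 700; DTI 46.2% > 45%; LTV 76.2% ≤ 90%; employment 83 ≥ 18 mo; reserves 15.6 ≥ 3 mo → does not qualify.
Product C: score 739 ≥ 640; DTI 46.2% ≤ 50%; LTV 76.2% ≤ 80%; employment 83 ≥ 6 mo → qualifies.

Product C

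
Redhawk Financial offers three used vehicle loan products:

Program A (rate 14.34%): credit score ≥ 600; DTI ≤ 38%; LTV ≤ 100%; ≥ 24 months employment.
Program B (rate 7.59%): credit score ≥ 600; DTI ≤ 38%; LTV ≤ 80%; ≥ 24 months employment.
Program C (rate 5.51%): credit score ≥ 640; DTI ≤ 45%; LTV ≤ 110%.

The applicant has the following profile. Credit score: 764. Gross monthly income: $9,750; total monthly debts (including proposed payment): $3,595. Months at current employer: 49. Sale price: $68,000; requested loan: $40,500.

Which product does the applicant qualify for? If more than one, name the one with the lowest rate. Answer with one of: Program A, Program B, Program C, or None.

DTI = 3,595/9,750 = 36.9%.
LTV = 40,500/68,000 = 59.6%.
Program A: score 764 ≥ 600; DTI 36.9% ≤ 38%; LTV 59.6% ≤ 100%; employment 49 ≥ 24 mo → qualifies.
Program B: score 764 ≥ 600; DTI 36.9% ≤ 38%; LTV 59.6% ≤ 80%; employment 49 ≥ 24 mo → qualifies.
Program C: score 764 ≥ 640; DTI 36.9% ≤ 45%; LTV 59.6% ≤ 110% → qualifies.
Qualifying: Program A, Program B, Program C. Lowest rate is 5.51% → Program C.

Program C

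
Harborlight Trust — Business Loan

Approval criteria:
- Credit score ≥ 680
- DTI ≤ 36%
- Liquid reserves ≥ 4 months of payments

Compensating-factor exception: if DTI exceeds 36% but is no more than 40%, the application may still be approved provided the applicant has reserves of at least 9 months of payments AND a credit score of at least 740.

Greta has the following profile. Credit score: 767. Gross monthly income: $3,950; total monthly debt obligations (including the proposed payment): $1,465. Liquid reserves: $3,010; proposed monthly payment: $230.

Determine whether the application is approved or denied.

Credit score 767 ≥ 680 (meets base)
DTI = 1,465/3,950 = 37.1% > 36% — standard DTI limit exceeded.
Reserves: 3,010 ÷ 230 = 13.1 months (meets 4-month minimum)
DTI 37.1% is within the 36%–40% exception band; checking compensating factors.
Reserves 13.1 ≥ 9 months; credit score 767 ≥ 740.
Both override conditions satisfied; DTI exception granted.

Approved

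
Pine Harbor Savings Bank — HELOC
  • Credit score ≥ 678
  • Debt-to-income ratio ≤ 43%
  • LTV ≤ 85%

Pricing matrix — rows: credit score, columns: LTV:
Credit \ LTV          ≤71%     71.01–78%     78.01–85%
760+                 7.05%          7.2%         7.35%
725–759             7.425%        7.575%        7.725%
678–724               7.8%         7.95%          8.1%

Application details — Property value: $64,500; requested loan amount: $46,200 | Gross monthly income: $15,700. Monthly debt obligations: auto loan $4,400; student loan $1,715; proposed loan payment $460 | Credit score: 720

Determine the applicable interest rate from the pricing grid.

Credit score 720 ≥ 678; Total monthly debts = (4,400 + 1,715 + 460) = 6,575. DTI = 6,575/15,700 = 41.9% ≤ 43%
Loan-to-value = 46,200/64,500 = 71.6% — pass (85% max)
Row: 720 falls in 678–724. Column: 71.6% falls in 71.01–78%. Rate = 7.95%.

7.95%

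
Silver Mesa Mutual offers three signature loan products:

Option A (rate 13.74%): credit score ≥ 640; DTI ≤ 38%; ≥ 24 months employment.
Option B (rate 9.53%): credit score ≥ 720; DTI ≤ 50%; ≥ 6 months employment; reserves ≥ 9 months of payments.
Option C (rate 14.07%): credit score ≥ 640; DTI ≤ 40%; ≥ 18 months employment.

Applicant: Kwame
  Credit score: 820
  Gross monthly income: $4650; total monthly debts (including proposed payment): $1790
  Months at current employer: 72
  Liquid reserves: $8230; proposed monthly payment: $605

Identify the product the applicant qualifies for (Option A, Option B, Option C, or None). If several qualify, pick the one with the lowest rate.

Option B

DTI = 1,790/4,650 = 38.5%.
Reserves = 8,230/605 = 13.6 months.
Option A: score 820 ≥ 640; DTI 38.5% > 38%; employment 72 ≥ 24 mo → does not qualify.
Option B: score 820 ≥ 720; DTI 38.5% ≤ 50%; employment 72 ≥ 6 mo; reserves 13.6 ≥ 9 mo → qualifies.
Option C: score 820 ≥ 640; DTI 38.5% ≤ 40%; employment 72 ≥ 18 mo → qualifies.
Qualifying: Option B, Option C. Lowest rate is 9.53% → Option B.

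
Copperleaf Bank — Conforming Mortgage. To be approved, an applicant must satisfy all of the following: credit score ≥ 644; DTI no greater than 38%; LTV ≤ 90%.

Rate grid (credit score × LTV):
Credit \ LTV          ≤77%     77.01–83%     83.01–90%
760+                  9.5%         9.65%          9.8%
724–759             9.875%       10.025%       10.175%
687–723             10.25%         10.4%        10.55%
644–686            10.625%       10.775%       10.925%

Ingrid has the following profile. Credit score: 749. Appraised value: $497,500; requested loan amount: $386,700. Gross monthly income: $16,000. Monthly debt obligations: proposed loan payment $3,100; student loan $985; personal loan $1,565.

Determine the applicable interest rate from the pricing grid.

Credit score 749 ≥ 644; Total monthly debts = (3,100 + 985 + 1,565) = 5,650. DTI = 5,650/16,000 = 35.3% ≤ 38%
LTV: 386,700 ÷ 497,500 = 77.7%, within 90% cap
Credit 749 → row 724–759; LTV 77.7% → column 77.01–83%. Grid cell → 10.025%.

10.025%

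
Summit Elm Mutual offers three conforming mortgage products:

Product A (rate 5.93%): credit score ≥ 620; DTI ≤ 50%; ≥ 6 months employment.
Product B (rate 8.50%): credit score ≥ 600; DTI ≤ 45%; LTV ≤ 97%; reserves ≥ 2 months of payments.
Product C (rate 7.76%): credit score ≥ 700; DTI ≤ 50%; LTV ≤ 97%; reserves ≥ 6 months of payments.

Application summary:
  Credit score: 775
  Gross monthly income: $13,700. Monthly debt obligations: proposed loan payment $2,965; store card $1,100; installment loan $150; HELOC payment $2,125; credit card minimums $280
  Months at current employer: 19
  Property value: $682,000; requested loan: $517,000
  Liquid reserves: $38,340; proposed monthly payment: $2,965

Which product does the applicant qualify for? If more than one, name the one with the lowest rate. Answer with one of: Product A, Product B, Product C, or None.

Total debts = (2,965 + 1,100 + 150 + 2,125 + 280) = 6,620; DTI = 6,620/13,700 = 48.3%.
LTV = 517,000/682,000 = 75.8%.
Reserves = 38,340/2,965 = 12.9 months.
Product A: score 775 ≥ 620; DTI 48.3% ≤ 50%; employment 19 ≥ 6 mo → qualifies.
Product B: score 775 ≥ 600; DTI 48.3% > 45%; LTV 75.8% ≤ 97%; reserves 12.9 ≥ 2 mo → does not qualify.
Product C: score 775 ≥ 700; DTI 48.3% ≤ 50%; LTV 75.8% ≤ 97%; reserves 12.9 ≥ 6 mo → qualifies.
Qualifying: Product A, Product C. Lowest rate is 5.93% → Product A.

Product A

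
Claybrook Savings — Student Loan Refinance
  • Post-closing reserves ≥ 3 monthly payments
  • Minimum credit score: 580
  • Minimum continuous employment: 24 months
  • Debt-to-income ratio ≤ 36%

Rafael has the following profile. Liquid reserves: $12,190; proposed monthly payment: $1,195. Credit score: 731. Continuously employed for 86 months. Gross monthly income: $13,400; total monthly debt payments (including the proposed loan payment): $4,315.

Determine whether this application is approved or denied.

Reserves: 12,190 ÷ 1,195 = 10.2 months (meets 3-month minimum)
Credit score 731 ≥ 580 (meets)
Employment 86 ≥ 24 months
DTI: 4,315 ÷ 13,400 = 32.2%, within the 36% cap
All criteria satisfied.

Approved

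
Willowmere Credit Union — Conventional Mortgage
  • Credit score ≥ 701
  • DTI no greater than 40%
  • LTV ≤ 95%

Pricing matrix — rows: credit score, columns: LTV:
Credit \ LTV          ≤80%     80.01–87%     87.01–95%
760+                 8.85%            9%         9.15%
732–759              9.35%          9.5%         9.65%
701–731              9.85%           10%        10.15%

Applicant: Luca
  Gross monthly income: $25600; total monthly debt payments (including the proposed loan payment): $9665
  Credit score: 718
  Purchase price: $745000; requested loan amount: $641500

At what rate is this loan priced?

10%

Credit score 718 ≥ 701; DTI = 9,665/25,600 = 37.8% ≤ 40%
LTV = 641,500/745,000 = 86.1% ≤ 95%
Credit 718 → row 701–731; LTV 86.1% → column 80.01–87%. Grid cell → 10%.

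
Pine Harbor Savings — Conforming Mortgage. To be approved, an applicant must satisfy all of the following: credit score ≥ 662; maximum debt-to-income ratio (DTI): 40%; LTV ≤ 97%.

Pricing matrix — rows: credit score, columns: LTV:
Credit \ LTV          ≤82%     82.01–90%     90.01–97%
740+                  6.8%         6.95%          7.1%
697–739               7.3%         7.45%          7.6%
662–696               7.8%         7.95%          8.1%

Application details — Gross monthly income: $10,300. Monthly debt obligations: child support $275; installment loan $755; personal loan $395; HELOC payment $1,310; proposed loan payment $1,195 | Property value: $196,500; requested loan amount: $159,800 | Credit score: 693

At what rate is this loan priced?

Credit score 693 ≥ 662; Total monthly debts = (275 + 755 + 395 + 1,310 + 1,195) = 3,930. DTI = 3,930/10,300 = 38.2% ≤ 40%
Loan-to-value = 159,800/196,500 = 81.3% — pass (97% max)
Credit 693 → row 662–696; LTV 81.3% → column ≤82%. Grid cell → 7.8%.

7.8%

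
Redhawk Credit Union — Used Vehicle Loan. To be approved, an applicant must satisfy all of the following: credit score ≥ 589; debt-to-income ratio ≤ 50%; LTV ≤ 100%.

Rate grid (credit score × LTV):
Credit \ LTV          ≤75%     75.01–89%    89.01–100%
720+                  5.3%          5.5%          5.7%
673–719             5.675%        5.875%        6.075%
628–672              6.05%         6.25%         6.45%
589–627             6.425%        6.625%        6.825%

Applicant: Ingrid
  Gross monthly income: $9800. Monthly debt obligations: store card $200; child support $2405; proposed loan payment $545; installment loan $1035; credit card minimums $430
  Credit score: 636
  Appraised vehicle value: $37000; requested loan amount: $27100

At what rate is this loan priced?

Credit score 636 ≥ 589; Total monthly debts = (200 + 2,405 + 545 + 1,035 + 430) = 4,615. DTI = 4,615/9,800 = 47.1% ≤ 50%
Loan-to-value = 27,100/37,000 = 73.2% — pass (100% max)
Score 636 is in the 628–672 band; LTV 73.2% is in the ≤75% band → 6.05%.

6.05%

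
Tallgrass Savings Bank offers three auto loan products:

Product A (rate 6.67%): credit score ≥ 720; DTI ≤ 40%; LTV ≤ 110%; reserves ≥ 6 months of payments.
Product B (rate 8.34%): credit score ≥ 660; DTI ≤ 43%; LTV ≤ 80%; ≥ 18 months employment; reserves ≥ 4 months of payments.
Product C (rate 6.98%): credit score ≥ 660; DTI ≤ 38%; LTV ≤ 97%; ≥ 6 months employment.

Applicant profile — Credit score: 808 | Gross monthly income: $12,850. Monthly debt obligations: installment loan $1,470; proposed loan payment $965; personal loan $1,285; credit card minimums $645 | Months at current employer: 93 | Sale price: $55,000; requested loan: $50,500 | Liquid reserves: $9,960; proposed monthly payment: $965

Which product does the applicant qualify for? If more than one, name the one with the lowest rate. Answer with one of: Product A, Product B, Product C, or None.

Product A

Total debts = (1,470 + 965 + 1,285 + 645) = 4,365; DTI = 4,365/12,850 = 34%.
LTV = 50,500/55,000 = 91.8%.
Reserves = 9,960/965 = 10.3 months.
Product A: score 808 ≥ 720; DTI 34% ≤ 40%; LTV 91.8% ≤ 110%; reserves 10.3 ≥ 6 mo → qualifies.
Product B: score 808 ≥ 660; DTI 34% ≤ 43%; LTV 91.8% > 80%; employment 93 ≥ 18 mo; reserves 10.3 ≥ 4 mo → does not qualify.
Product C: score 808 ≥ 660; DTI 34% ≤ 38%; LTV 91.8% ≤ 97%; employment 93 ≥ 6 mo → qualifies.
Qualifying: Product A, Product C. Lowest rate is 6.67% → Product A.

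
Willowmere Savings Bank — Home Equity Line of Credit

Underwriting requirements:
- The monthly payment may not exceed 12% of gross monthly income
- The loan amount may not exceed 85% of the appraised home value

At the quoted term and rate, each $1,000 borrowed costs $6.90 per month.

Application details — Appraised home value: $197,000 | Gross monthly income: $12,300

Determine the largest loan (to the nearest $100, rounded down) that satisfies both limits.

Payment cap: 12% × $12,300 = $1,476/month.
At $6.90 per $1,000, that supports 1,476/6.90 × 1,000 ≈ $213,913 → $213,900.
LTV cap: 85% × $197,000 = $167,450 → $167,400.
Binding constraint: loan-to-value.

$167,400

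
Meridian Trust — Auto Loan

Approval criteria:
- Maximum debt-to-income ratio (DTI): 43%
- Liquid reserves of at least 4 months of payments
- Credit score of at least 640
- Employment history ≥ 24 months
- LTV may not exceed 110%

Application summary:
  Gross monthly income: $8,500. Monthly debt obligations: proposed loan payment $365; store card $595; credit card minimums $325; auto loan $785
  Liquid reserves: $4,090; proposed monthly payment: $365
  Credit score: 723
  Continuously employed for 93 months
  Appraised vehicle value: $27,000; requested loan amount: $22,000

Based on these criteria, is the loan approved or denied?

Total monthly debts = (365 + 595 + 325 + 785) = 2,070. DTI = 2,070/8,500 = 24.4% ≤ 43%
Liquid reserves cover 4,090/365 = 11.2 months — ≥ 4 required
Credit score 723 ≥ 640 (meets)
Employment 93 ≥ 24 months
Loan-to-value = 22,000/27,000 = 81.5% — pass (110% max)
All criteria satisfied.

Approved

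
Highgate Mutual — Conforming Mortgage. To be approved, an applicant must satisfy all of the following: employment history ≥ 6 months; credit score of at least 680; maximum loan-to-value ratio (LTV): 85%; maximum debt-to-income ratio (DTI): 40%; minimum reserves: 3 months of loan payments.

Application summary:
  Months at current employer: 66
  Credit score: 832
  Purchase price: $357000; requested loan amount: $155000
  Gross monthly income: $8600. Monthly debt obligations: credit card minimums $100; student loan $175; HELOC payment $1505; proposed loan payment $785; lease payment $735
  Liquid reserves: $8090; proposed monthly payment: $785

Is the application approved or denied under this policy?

Approved

Employment 66 ≥ 6 months
Credit score 832 ≥ 680 (meets)
LTV: 155,000 ÷ 357,000 = 43.4%, within 85% cap
Total monthly debts = (100 + 175 + 1,505 + 785 + 735) = 3,300. Debt-to-income = 3,300/8,600 = 38.4% — meets 40% limit
Liquid reserves cover 8,090/785 = 10.3 months — ≥ 3 required
All criteria satisfied.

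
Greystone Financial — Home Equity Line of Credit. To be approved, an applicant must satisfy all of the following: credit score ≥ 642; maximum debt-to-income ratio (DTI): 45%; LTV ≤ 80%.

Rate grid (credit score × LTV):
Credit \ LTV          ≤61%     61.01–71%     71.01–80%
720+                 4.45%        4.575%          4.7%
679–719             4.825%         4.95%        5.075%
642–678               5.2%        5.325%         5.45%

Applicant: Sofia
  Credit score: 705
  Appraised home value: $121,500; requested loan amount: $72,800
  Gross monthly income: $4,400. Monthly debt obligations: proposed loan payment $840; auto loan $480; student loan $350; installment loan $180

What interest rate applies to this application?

Credit score 705 ≥ 642; Total monthly debts = (840 + 480 + 350 + 180) = 1,850. DTI: 1,850 ÷ 4,400 = 42%, within the 45% cap
LTV = 72,800/121,500 = 59.9% ≤ 80%
Row: 705 falls in 679–719. Column: 59.9% falls in ≤61%. Rate = 4.825%.

4.825%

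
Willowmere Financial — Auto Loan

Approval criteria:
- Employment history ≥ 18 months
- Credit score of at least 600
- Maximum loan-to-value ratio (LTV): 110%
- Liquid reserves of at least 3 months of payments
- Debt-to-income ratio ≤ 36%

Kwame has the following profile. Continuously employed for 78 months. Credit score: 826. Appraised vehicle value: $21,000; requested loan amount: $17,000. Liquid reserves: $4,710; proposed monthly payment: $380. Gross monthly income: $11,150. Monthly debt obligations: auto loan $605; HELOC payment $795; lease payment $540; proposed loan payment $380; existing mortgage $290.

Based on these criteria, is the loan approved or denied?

Employment 78 ≥ 18 months
Credit score 826 ≥ 600 (meets)
LTV = 17,000/21,000 = 81% ≤ 110%
Reserves = 4,710/380 = 12.4 months ≥ 3
Total monthly debts = (605 + 795 + 540 + 380 + 290) = 2,610. DTI = 2,610/11,150 = 23.4% ≤ 36%
All criteria satisfied.

Approved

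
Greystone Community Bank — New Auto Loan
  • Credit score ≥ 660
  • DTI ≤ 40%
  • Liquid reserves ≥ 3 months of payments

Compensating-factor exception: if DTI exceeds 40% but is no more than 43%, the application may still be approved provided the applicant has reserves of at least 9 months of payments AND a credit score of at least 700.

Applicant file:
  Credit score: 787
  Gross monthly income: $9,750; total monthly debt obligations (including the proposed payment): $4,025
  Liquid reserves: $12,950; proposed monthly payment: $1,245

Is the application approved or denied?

Approved

Credit score 787 ≥ 660 (meets base)
DTI = 4,025/9,750 = 41.3% > 40% — standard DTI limit exceeded.
Reserves: 12,950 ÷ 1,245 = 10.4 months (meets 3-month minimum)
DTI 41.3% is within the 40%–43% exception band; checking compensating factors.
Reserves 10.4 ≥ 9 months; credit score 787 ≥ 700.
Both compensating conditions met → exception applies.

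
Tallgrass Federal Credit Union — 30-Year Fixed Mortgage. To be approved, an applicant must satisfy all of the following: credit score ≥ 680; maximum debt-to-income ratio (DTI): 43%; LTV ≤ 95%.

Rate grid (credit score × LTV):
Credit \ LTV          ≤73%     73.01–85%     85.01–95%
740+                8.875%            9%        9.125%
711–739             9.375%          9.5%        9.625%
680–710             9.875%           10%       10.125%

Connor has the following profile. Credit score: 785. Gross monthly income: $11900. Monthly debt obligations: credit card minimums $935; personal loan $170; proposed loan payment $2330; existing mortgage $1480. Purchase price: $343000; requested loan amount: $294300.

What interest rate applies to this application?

Credit score 785 ≥ 680; Total monthly debts = (935 + 170 + 2,330 + 1,480) = 4,915. Debt-to-income = 4,915/11,900 = 41.3% — meets 43% limit
LTV = 294,300/343,000 = 85.8% ≤ 95%
Score 785 is in the 740+ band; LTV 85.8% is in the 85.01–95% band → 9.125%.

9.125%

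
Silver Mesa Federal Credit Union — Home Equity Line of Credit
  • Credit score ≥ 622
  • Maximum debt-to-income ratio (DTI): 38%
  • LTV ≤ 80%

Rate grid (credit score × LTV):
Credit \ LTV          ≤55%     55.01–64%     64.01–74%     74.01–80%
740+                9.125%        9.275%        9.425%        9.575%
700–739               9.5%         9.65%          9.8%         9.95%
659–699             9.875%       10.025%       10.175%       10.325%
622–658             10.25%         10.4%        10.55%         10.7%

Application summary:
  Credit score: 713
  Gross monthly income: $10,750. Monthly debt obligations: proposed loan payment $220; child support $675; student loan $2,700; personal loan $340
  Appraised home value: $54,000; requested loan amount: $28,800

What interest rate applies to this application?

Credit score 713 ≥ 622; Total monthly debts = (220 + 675 + 2,700 + 340) = 3,935. Debt-to-income = 3,935/10,750 = 36.6% — meets 38% limit
LTV = 28,800/54,000 = 53.3% ≤ 80%
Row: 713 falls in 700–739. Column: 53.3% falls in ≤55%. Rate = 9.5%.

9.5%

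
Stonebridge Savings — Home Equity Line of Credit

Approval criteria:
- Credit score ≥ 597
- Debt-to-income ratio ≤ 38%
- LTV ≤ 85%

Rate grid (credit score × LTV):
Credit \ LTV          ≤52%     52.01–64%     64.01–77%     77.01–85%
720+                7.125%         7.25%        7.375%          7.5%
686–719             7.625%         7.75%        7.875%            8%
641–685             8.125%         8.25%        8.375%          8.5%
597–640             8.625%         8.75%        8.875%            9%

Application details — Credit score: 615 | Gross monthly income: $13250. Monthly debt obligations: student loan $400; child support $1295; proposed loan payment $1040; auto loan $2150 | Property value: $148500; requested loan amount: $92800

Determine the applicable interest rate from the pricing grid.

8.75%

Credit score 615 ≥ 597; Total monthly debts = (400 + 1,295 + 1,040 + 2,150) = 4,885. DTI = 4,885/13,250 = 36.9% ≤ 38%
Loan-to-value = 92,800/148,500 = 62.5% — pass (85% max)
Row: 615 falls in 597–640. Column: 62.5% falls in 52.01–64%. Rate = 8.75%.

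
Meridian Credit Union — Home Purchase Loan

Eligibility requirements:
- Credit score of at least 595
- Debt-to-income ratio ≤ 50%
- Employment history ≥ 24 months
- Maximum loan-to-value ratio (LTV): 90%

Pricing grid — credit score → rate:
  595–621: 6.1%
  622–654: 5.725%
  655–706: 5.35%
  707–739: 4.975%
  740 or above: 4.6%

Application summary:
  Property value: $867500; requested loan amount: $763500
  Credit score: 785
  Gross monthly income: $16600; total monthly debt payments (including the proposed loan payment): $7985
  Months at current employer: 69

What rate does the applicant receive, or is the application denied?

Credit score 785 ≥ 595 (meets minimum)
Employment 69 ≥ 24 months
Loan-to-value = 763,500/867,500 = 88% — pass (90% max)
DTI: 7,985 ÷ 16,600 = 48.1%, within the 50% cap
All requirements met. Score 785 falls in the 740 or above tier → 4.6%.

Approved at 4.6%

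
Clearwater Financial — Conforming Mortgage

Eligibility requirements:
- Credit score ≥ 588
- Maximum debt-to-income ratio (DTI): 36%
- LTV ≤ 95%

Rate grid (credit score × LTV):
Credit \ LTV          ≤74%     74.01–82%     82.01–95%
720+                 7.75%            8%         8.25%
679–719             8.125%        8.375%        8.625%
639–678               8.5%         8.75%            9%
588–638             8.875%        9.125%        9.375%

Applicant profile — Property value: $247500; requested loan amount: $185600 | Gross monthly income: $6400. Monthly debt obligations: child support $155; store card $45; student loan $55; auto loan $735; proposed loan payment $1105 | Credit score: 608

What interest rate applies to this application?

Credit score 608 ≥ 588; Total monthly debts = (155 + 45 + 55 + 735 + 1,105) = 2,095. DTI = 2,095/6,400 = 32.7% ≤ 36%
LTV = 185,600/247,500 = 75% ≤ 95%
Credit 608 → row 588–638; LTV 75% → column 74.01–82%. Grid cell → 9.125%.

9.125%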